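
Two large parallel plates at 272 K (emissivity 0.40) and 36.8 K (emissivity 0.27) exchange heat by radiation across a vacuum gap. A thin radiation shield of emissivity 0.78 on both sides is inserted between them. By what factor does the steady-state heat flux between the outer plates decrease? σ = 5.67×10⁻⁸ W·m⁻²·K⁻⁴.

factor ≈ 1.30

Without shield: q₀ = σΔ(T⁴)/(1/ε₁+1/ε₂−1) with denominator 5.204.
With shield the two gaps are in series; the resistances add: (1/ε₁+1/ε_s−1)+(1/ε_s+1/ε₂−1) = 2.782+3.986 = 6.768.
Heat-flux ratio q₀/q = 6.768/5.204.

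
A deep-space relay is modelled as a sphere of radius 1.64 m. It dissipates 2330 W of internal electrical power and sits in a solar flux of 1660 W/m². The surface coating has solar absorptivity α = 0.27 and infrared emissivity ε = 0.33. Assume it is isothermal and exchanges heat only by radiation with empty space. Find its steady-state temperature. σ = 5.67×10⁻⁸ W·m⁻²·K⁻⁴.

T ≈ 314 K

At steady state, absorbed solar power + internal power = radiated power.
Absorbed: α·S·A_cross = 0.27·1660·8.450 = 3787 W (cross-section πr²).
Total input = 3787 + 2330 = 6117 W.
Radiated: εσ·A_surf·T⁴ with A_surf = 4πr² = 33.80 m².
T⁴ = 6117/(0.33·5.67×10⁻⁸·33.80) = 9.673×10⁹ K⁴.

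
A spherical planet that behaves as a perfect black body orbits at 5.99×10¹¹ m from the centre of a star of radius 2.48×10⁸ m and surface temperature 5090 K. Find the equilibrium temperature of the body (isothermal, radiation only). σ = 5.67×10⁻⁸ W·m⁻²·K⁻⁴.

The star's surface emits σT_*⁴; at distance d the flux is S = σT_*⁴(R_*/d)².
S = 5.67×10⁻⁸·(5090)⁴·(2.48×10⁸/5.99×10¹¹)² = 6.524 W/m².
For an isothermal sphere T⁴ = (1−a)S/(4σ) = 2.876×10⁷ K⁴.

T ≈ 73.2 K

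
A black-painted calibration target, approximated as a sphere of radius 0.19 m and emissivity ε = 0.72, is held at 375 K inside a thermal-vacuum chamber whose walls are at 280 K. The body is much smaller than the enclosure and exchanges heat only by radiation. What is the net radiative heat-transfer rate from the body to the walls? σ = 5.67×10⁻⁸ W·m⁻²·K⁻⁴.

For a small grey body in a large enclosure: P_net = εσA(T_body⁴ − T_wall⁴).
A = 4πr² = 0.4536 m²; T_body⁴ − T_wall⁴ = 1.978×10¹⁰ − 6.147×10⁹ = 1.363×10¹⁰ K⁴.
|P_net| = 0.72·5.67×10⁻⁸·0.4536·1.363×10¹⁰.

P_net ≈ 252 W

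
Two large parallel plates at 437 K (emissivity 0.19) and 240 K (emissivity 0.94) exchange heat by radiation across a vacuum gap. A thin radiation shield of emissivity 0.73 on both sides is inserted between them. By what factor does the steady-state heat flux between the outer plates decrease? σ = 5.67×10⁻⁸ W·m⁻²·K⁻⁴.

factor ≈ 1.33

Without shield: q₀ = σΔ(T⁴)/(1/ε₁+1/ε₂−1) with denominator 5.327.
With shield the two gaps are in series; the resistances add: (1/ε₁+1/ε_s−1)+(1/ε_s+1/ε₂−1) = 5.633+1.434 = 7.067.
Heat-flux ratio q₀/q = 7.067/5.327.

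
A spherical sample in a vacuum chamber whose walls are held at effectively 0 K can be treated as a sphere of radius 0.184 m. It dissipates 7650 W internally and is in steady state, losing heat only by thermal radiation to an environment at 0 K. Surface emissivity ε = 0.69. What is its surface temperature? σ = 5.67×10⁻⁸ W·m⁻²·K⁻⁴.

T ≈ 823 K

Steady state: internal power = radiated power, P = εσA T⁴.
Radiating area A = 4πr² = 0.4254 m².
T⁴ = P/(εσA) = 7650/(0.69·5.67×10⁻⁸·0.4254) = 4.596×10¹¹ K⁴.
T = (4.596×10¹¹)^(1/4).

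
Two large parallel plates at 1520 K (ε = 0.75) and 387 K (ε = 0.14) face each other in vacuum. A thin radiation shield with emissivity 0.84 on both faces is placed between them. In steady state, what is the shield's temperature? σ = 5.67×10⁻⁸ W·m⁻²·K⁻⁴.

In steady state the net flux on the hot side equals that on the cold side.
σ(T₁⁴−T_s⁴)/D₁ = σ(T_s⁴−T₂⁴)/D₂, with D₁ = 1/ε₁+1/ε_s−1 = 1.524, D₂ = 1/ε_s+1/ε₂−1 = 7.333.
Solve for T_s⁴: T_s⁴ = (D₂·T₁⁴ + D₁·T₂⁴)/(D₁+D₂) = 4.423×10¹² K⁴.

T_s ≈ 1450 K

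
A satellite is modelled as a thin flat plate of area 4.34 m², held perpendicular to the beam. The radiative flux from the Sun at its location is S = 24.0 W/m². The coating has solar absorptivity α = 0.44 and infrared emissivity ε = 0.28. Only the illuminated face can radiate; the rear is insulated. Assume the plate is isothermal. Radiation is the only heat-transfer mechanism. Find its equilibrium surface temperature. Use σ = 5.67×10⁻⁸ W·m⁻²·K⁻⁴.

At equilibrium, absorbed power = emitted power.
Absorbing cross-section = A = 4.340 m²; emitting surface = A = 4.340 m² (ratio 1).
αS·A_cross = εσ·A_surf·T⁴  ⇒  T⁴ = αS/(ε·1σ).
T⁴ = 0.440·24.0/(0.28·1·5.67×10⁻⁸) = 6.652×10⁸ K⁴.
T = (6.652×10⁸)^(1/4).

T ≈ 161 K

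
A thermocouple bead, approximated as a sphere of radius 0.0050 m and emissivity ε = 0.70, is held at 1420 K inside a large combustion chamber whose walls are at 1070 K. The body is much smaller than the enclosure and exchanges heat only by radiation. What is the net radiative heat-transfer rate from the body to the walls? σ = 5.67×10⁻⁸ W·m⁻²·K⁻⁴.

P_net ≈ 34.4 W

For a small grey body in a large enclosure: P_net = εσA(T_body⁴ − T_wall⁴).
A = 4πr² = 3.142×10⁻⁴ m²; T_body⁴ − T_wall⁴ = 4.066×10¹² − 1.311×10¹² = 2.755×10¹² K⁴.
|P_net| = 0.70·5.67×10⁻⁸·3.142×10⁻⁴·2.755×10¹².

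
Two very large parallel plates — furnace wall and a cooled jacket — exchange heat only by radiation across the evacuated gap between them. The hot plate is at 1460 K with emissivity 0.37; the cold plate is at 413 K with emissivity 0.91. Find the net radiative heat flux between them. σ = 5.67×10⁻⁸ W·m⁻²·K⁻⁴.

For two infinite grey parallel plates, q = σ(T₁⁴ − T₂⁴)/(1/ε₁ + 1/ε₂ − 1).
T₁⁴ − T₂⁴ = 4.544×10¹² − 2.909×10¹⁰ = 4.515×10¹² K⁴.
1/ε₁ + 1/ε₂ − 1 = 2.703 + 1.099 − 1 = 2.802.
q = 5.67×10⁻⁸ × 4.515×10¹² / 2.802.

q ≈ 91400 W/m²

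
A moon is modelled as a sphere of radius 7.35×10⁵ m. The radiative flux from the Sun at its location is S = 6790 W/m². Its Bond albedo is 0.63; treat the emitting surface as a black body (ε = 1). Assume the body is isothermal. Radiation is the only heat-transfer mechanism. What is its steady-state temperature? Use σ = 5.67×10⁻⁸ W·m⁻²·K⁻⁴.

At equilibrium, absorbed power = emitted power.
Absorbing cross-section = πr² = 1.697×10¹² m²; emitting surface = 4πr² = 6.789×10¹² m² (ratio 4).
(1−a)S·A_cross = εσ·A_surf·T⁴  ⇒  T⁴ = (1−a)S/(4σ).
T⁴ = 0.370·6790/(4·5.67×10⁻⁸) = 1.108×10¹⁰ K⁴.
T = (1.108×10¹⁰)^(1/4).

T ≈ 324 K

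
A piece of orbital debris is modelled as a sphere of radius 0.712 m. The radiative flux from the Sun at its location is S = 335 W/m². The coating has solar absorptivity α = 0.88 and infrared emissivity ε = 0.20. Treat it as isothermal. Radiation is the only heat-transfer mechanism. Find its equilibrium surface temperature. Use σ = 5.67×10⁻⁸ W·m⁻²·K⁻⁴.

At equilibrium, absorbed power = emitted power.
Absorbing cross-section = πr² = 1.593 m²; emitting surface = 4πr² = 6.370 m² (ratio 4).
αS·A_cross = εσ·A_surf·T⁴  ⇒  T⁴ = αS/(ε·4σ).
T⁴ = 0.880·335/(0.20·4·5.67×10⁻⁸) = 6.499×10⁹ K⁴.
T = (6.499×10⁹)^(1/4).

T ≈ 284 K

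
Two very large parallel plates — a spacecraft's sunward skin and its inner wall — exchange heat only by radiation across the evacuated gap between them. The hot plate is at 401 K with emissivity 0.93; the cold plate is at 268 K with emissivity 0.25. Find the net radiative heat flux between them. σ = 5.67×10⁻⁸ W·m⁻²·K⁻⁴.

q ≈ 288 W/m²

For two infinite grey parallel plates, q = σ(T₁⁴ − T₂⁴)/(1/ε₁ + 1/ε₂ − 1).
T₁⁴ − T₂⁴ = 2.586×10¹⁰ − 5.159×10⁹ = 2.070×10¹⁰ K⁴.
1/ε₁ + 1/ε₂ − 1 = 1.075 + 4.000 − 1 = 4.075.
q = 5.67×10⁻⁸ × 2.070×10¹⁰ / 4.075.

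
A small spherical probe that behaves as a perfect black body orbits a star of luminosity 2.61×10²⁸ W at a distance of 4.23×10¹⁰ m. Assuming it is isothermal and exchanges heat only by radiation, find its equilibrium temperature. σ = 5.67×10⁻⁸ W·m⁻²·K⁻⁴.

T ≈ 1500 K

First find the stellar flux at distance d: S = L/(4πd²) = 2.61×10²⁸/(4π·(4.23×10¹⁰)²) = 1.161×10⁶ W/m².
For an isothermal sphere, absorbed (1−a)S·πr² = emitted σ·4πr²·T⁴, so T⁴ = (1−a)S/(4σ).
T⁴ = 1.00·1.161×10⁶/(4·5.67×10⁻⁸) = 5.118×10¹² K⁴.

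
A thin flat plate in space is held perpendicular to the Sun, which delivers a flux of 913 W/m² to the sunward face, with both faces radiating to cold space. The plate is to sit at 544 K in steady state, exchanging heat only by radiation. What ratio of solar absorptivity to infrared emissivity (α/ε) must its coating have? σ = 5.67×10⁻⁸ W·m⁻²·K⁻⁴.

Balance: αS·A = εσ·2A·T⁴ ⇒ α/ε = 2σT⁴/S.
α/ε = 2·5.67×10⁻⁸·(544)⁴/913 = 2·5.67×10⁻⁸·8.758×10¹⁰/913.

α/ε ≈ 10.9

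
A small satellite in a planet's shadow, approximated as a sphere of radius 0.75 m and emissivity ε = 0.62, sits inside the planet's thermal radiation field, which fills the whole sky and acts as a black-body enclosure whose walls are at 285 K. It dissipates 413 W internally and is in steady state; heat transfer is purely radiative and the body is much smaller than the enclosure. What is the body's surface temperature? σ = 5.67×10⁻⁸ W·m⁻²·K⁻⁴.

For a small grey body in a large enclosure, net radiated power = εσA(T⁴ − T_w⁴).
Steady state: P = εσA(T⁴ − T_w⁴) with A = 4πr² = 7.069 m².
T⁴ = P/(εσA) + T_w⁴ = 413/(0.62·5.67×10⁻⁸·7.069) + (285)⁴
    = 1.662×10⁹ + 6.598×10⁹ = 8.260×10⁹ K⁴.

T ≈ 301 K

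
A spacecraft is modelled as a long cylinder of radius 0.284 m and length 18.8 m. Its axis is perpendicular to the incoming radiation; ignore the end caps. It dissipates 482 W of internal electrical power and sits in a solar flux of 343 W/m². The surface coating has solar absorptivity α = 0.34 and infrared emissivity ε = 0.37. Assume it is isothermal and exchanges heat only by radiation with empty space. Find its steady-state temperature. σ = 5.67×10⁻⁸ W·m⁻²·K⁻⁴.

T ≈ 223 K

At steady state, absorbed solar power + internal power = radiated power.
Absorbed: α·S·A_cross = 0.34·343·10.68 = 1245 W (cross-section 2rL).
Total input = 1245 + 482 = 1727 W.
Radiated: εσ·A_surf·T⁴ with A_surf = 2πrL = 33.55 m².
T⁴ = 1727/(0.37·5.67×10⁻⁸·33.55) = 2.454×10⁹ K⁴.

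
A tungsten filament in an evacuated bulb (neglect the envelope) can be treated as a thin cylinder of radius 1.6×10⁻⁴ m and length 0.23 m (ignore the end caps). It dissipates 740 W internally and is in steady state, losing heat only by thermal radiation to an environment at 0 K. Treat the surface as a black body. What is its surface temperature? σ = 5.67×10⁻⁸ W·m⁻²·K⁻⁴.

Steady state: internal power = radiated power, P = εσA T⁴.
Radiating area A = 2πrL = 2.312×10⁻⁴ m².
T⁴ = P/(εσA) = 740/(1.0·5.67×10⁻⁸·2.312×10⁻⁴) = 5.644×10¹³ K⁴.
T = (5.644×10¹³)^(1/4).

T ≈ 2740 K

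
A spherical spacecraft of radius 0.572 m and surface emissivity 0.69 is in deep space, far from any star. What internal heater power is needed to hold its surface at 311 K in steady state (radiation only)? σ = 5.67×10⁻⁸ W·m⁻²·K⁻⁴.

P = εσ·4πr²·T⁴.
4πr² = 4.112 m²; T⁴ = 9.355×10⁹ K⁴.
P = 0.69·5.67×10⁻⁸·4.112·9.355×10⁹.

P ≈ 1500 W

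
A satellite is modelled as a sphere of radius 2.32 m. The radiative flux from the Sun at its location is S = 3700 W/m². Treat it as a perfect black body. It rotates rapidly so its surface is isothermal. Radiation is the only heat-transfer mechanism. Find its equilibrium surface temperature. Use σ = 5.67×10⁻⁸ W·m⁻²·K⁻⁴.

At equilibrium, absorbed power = emitted power.
Absorbing cross-section = πr² = 16.91 m²; emitting surface = 4πr² = 67.64 m² (ratio 4).
S·A_cross = εσ·A_surf·T⁴  ⇒  T⁴ = S/(4σ).
T⁴ = 1.00·3700/(4·5.67×10⁻⁸) = 1.631×10¹⁰ K⁴.
T = (1.631×10¹⁰)^(1/4).

T ≈ 357 K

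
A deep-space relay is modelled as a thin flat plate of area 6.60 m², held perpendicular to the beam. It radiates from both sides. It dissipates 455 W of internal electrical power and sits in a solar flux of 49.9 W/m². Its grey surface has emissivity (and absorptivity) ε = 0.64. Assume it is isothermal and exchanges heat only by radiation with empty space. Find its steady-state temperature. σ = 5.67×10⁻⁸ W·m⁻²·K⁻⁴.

At steady state, absorbed solar power + internal power = radiated power.
Absorbed: α·S·A_cross = 0.64·49.9·6.600 = 210.8 W (cross-section A).
Total input = 210.8 + 455 = 665.8 W.
Radiated: εσ·A_surf·T⁴ with A_surf = 2A = 13.20 m².
T⁴ = 665.8/(0.64·5.67×10⁻⁸·13.20) = 1.390×10⁹ K⁴.

T ≈ 193 K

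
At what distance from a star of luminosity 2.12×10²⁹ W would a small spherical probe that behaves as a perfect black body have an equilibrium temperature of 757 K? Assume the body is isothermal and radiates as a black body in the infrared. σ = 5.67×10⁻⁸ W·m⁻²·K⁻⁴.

d ≈ 4.76×10¹¹ m

For an isothermal black-emitting sphere, (1−a)S·πr² = σ·4πr²·T⁴ ⇒ S = 4σT⁴/(1−a).
S = 4·5.67×10⁻⁸·(757)⁴/1.00 = 74480 W/m².
Flux falls as S = L/(4πd²), so d = √(L/(4πS)) = √(2.12×10²⁹/(4π·74480)).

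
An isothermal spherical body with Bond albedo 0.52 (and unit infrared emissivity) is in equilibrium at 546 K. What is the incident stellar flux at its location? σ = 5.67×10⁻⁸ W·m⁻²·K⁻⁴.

(1−a)S·πr² = σ·4πr²·T⁴ ⇒ S = 4σT⁴/(1−a).
S = 4·5.67×10⁻⁸·8.887×10¹⁰/0.480.

S ≈ 42000 W/m²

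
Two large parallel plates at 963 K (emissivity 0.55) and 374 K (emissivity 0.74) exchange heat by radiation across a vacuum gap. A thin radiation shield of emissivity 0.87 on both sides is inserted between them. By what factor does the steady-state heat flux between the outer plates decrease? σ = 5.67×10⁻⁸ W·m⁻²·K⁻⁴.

Without shield: q₀ = σΔ(T⁴)/(1/ε₁+1/ε₂−1) with denominator 2.170.
With shield the two gaps are in series; the resistances add: (1/ε₁+1/ε_s−1)+(1/ε_s+1/ε₂−1) = 1.968+1.501 = 3.468.
Heat-flux ratio q₀/q = 3.468/2.170.

factor ≈ 1.60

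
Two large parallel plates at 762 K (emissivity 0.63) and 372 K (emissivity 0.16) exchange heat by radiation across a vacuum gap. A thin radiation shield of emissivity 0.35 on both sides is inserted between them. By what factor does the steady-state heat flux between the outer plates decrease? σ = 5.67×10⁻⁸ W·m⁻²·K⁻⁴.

factor ≈ 1.69

Without shield: q₀ = σΔ(T⁴)/(1/ε₁+1/ε₂−1) with denominator 6.837.
With shield the two gaps are in series; the resistances add: (1/ε₁+1/ε_s−1)+(1/ε_s+1/ε₂−1) = 3.444+8.107 = 11.55.
Heat-flux ratio q₀/q = 11.55/6.837.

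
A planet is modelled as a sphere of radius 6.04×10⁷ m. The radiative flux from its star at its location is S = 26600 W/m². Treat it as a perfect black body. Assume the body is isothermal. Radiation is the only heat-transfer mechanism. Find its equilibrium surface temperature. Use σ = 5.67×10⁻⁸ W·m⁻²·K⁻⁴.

T ≈ 585 K

At equilibrium, absorbed power = emitted power.
Absorbing cross-section = πr² = 1.146×10¹⁶ m²; emitting surface = 4πr² = 4.584×10¹⁶ m² (ratio 4).
S·A_cross = εσ·A_surf·T⁴  ⇒  T⁴ = S/(4σ).
T⁴ = 1.00·26600/(4·5.67×10⁻⁸) = 1.173×10¹¹ K⁴.
T = (1.173×10¹¹)^(1/4).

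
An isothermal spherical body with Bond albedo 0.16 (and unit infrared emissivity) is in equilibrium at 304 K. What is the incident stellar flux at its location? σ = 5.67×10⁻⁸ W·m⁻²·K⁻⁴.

S ≈ 2310 W/m²

(1−a)S·πr² = σ·4πr²·T⁴ ⇒ S = 4σT⁴/(1−a).
S = 4·5.67×10⁻⁸·8.541×10⁹/0.840.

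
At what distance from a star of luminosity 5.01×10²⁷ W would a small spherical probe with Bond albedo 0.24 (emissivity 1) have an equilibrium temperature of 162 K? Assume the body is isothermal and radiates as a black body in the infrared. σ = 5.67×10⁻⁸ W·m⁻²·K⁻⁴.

For an isothermal black-emitting sphere, (1−a)S·πr² = σ·4πr²·T⁴ ⇒ S = 4σT⁴/(1−a).
S = 4·5.67×10⁻⁸·(162)⁴/0.760 = 205.5 W/m².
Flux falls as S = L/(4πd²), so d = √(L/(4πS)) = √(5.01×10²⁷/(4π·205.5)).

d ≈ 1.39×10¹² m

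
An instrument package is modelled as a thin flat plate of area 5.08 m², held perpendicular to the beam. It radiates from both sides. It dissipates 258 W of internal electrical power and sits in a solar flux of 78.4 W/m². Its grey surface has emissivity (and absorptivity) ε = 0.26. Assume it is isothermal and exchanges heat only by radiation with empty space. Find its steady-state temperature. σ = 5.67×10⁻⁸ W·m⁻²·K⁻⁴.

At steady state, absorbed solar power + internal power = radiated power.
Absorbed: α·S·A_cross = 0.26·78.4·5.080 = 103.6 W (cross-section A).
Total input = 103.6 + 258 = 361.6 W.
Radiated: εσ·A_surf·T⁴ with A_surf = 2A = 10.16 m².
T⁴ = 361.6/(0.26·5.67×10⁻⁸·10.16) = 2.414×10⁹ K⁴.

T ≈ 222 K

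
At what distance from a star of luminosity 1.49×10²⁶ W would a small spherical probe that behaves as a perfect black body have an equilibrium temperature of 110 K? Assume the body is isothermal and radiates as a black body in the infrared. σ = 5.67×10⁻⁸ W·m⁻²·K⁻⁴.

For an isothermal black-emitting sphere, (1−a)S·πr² = σ·4πr²·T⁴ ⇒ S = 4σT⁴/(1−a).
S = 4·5.67×10⁻⁸·(110)⁴/1.00 = 33.21 W/m².
Flux falls as S = L/(4πd²), so d = √(L/(4πS)) = √(1.49×10²⁶/(4π·33.21)).

d ≈ 5.98×10¹¹ m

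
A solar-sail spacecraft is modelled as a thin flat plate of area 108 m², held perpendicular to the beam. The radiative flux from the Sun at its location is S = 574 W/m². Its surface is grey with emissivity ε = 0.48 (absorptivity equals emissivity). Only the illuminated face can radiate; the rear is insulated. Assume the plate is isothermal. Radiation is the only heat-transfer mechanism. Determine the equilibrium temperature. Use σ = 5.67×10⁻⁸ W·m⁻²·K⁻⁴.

T ≈ 317 K

At equilibrium, absorbed power = emitted power.
Absorbing cross-section = A = 108.0 m²; emitting surface = A = 108.0 m² (ratio 1).
εS·A_cross = εσ·A_surf·T⁴  ⇒  T⁴ = S/(1σ)   (ε cancels).
T⁴ = 574/(1·5.67×10⁻⁸) = 1.012×10¹⁰ K⁴.
T = (1.012×10¹⁰)^(1/4).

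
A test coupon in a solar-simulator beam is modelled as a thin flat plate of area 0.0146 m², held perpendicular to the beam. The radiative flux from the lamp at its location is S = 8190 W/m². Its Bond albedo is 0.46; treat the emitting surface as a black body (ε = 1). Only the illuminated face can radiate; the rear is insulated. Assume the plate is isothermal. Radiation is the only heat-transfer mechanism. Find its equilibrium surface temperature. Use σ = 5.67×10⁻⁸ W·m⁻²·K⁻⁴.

At equilibrium, absorbed power = emitted power.
Absorbing cross-section = A = 0.01460 m²; emitting surface = A = 0.01460 m² (ratio 1).
(1−a)S·A_cross = εσ·A_surf·T⁴  ⇒  T⁴ = (1−a)S/(1σ).
T⁴ = 0.540·8190/(1·5.67×10⁻⁸) = 7.800×10¹⁰ K⁴.
T = (7.800×10¹⁰)^(1/4).

T ≈ 528 K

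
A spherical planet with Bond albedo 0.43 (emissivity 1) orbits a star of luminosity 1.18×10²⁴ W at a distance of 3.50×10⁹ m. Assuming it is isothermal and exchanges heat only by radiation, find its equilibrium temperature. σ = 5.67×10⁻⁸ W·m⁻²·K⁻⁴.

T ≈ 373 K

First find the stellar flux at distance d: S = L/(4πd²) = 1.18×10²⁴/(4π·(3.50×10⁹)²) = 7665 W/m².
For an isothermal sphere, absorbed (1−a)S·πr² = emitted σ·4πr²·T⁴, so T⁴ = (1−a)S/(4σ).
T⁴ = 0.570·7665/(4·5.67×10⁻⁸) = 1.926×10¹⁰ K⁴.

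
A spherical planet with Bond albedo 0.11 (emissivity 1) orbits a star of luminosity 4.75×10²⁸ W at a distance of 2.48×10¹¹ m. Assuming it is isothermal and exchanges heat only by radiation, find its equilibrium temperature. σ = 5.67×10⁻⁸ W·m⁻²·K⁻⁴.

First find the stellar flux at distance d: S = L/(4πd²) = 4.75×10²⁸/(4π·(2.48×10¹¹)²) = 61460 W/m².
For an isothermal sphere, absorbed (1−a)S·πr² = emitted σ·4πr²·T⁴, so T⁴ = (1−a)S/(4σ).
T⁴ = 0.890·61460/(4·5.67×10⁻⁸) = 2.412×10¹¹ K⁴.

T ≈ 701 K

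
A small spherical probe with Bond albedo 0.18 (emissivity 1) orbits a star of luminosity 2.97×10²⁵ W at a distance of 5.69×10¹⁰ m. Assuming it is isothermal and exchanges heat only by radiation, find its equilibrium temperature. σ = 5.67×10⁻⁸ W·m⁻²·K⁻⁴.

First find the stellar flux at distance d: S = L/(4πd²) = 2.97×10²⁵/(4π·(5.69×10¹⁰)²) = 730.0 W/m².
For an isothermal sphere, absorbed (1−a)S·πr² = emitted σ·4πr²·T⁴, so T⁴ = (1−a)S/(4σ).
T⁴ = 0.820·730.0/(4·5.67×10⁻⁸) = 2.639×10⁹ K⁴.

T ≈ 227 K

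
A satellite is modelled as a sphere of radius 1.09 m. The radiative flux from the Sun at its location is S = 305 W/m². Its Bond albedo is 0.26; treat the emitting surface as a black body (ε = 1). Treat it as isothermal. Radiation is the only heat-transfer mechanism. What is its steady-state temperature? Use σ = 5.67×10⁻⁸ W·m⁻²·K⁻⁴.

At equilibrium, absorbed power = emitted power.
Absorbing cross-section = πr² = 3.733 m²; emitting surface = 4πr² = 14.93 m² (ratio 4).
(1−a)S·A_cross = εσ·A_surf·T⁴  ⇒  T⁴ = (1−a)S/(4σ).
T⁴ = 0.740·305/(4·5.67×10⁻⁸) = 9.951×10⁸ K⁴.
T = (9.951×10⁸)^(1/4).

T ≈ 178 K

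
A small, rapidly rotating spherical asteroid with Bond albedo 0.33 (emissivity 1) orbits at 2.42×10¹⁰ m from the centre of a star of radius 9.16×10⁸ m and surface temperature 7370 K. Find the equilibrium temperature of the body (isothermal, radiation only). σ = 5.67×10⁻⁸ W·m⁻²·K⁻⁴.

The star's surface emits σT_*⁴; at distance d the flux is S = σT_*⁴(R_*/d)².
S = 5.67×10⁻⁸·(7370)⁴·(9.16×10⁸/2.42×10¹⁰)² = 2.397×10⁵ W/m².
For an isothermal sphere T⁴ = (1−a)S/(4σ) = 7.080×10¹¹ K⁴.

T ≈ 917 K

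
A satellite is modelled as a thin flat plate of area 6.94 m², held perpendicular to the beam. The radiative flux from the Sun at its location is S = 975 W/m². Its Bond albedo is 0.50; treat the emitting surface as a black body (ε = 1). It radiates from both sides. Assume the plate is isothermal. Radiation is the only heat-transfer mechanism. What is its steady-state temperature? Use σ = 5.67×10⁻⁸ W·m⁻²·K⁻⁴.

At equilibrium, absorbed power = emitted power.
Absorbing cross-section = A = 6.940 m²; emitting surface = 2A = 13.88 m² (ratio 2).
(1−a)S·A_cross = εσ·A_surf·T⁴  ⇒  T⁴ = (1−a)S/(2σ).
T⁴ = 0.500·975/(2·5.67×10⁻⁸) = 4.299×10⁹ K⁴.
T = (4.299×10⁹)^(1/4).

T ≈ 256 K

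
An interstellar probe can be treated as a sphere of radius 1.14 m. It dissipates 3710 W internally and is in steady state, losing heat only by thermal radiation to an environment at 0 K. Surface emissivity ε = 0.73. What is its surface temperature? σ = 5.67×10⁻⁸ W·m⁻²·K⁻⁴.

T ≈ 272 K

Steady state: internal power = radiated power, P = εσA T⁴.
Radiating area A = 4πr² = 16.33 m².
T⁴ = P/(εσA) = 3710/(0.73·5.67×10⁻⁸·16.33) = 5.488×10⁹ K⁴.
T = (5.488×10⁹)^(1/4).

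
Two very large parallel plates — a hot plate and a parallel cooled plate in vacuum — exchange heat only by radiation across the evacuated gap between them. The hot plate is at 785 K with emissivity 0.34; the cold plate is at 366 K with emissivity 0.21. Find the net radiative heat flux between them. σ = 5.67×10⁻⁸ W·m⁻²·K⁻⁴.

q ≈ 3060 W/m²

For two infinite grey parallel plates, q = σ(T₁⁴ − T₂⁴)/(1/ε₁ + 1/ε₂ − 1).
T₁⁴ − T₂⁴ = 3.797×10¹¹ − 1.794×10¹⁰ = 3.618×10¹¹ K⁴.
1/ε₁ + 1/ε₂ − 1 = 2.941 + 4.762 − 1 = 6.703.
q = 5.67×10⁻⁸ × 3.618×10¹¹ / 6.703.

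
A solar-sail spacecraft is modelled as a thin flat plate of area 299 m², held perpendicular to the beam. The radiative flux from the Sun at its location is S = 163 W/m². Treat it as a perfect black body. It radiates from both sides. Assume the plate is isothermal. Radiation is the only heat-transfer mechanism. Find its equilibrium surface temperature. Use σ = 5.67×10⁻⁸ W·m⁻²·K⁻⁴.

T ≈ 195 K

At equilibrium, absorbed power = emitted power.
Absorbing cross-section = A = 299.0 m²; emitting surface = 2A = 598.0 m² (ratio 2).
S·A_cross = εσ·A_surf·T⁴  ⇒  T⁴ = S/(2σ).
T⁴ = 1.00·163/(2·5.67×10⁻⁸) = 1.437×10⁹ K⁴.
T = (1.437×10⁹)^(1/4).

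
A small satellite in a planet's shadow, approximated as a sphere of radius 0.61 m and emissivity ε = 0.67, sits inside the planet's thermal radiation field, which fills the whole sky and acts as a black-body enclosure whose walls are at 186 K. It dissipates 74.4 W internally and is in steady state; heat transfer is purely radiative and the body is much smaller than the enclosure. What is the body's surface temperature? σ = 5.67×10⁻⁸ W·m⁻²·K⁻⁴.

For a small grey body in a large enclosure, net radiated power = εσA(T⁴ − T_w⁴).
Steady state: P = εσA(T⁴ − T_w⁴) with A = 4πr² = 4.676 m².
T⁴ = P/(εσA) + T_w⁴ = 74.4/(0.67·5.67×10⁻⁸·4.676) + (186)⁴
    = 4.188×10⁸ + 1.197×10⁹ = 1.616×10⁹ K⁴.

T ≈ 200 K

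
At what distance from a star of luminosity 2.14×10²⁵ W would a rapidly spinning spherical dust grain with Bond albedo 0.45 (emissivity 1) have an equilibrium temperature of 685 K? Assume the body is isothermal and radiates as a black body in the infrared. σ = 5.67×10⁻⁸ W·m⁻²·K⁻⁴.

d ≈ 4.33×10⁹ m

For an isothermal black-emitting sphere, (1−a)S·πr² = σ·4πr²·T⁴ ⇒ S = 4σT⁴/(1−a).
S = 4·5.67×10⁻⁸·(685)⁴/0.550 = 90790 W/m².
Flux falls as S = L/(4πd²), so d = √(L/(4πS)) = √(2.14×10²⁵/(4π·90790)).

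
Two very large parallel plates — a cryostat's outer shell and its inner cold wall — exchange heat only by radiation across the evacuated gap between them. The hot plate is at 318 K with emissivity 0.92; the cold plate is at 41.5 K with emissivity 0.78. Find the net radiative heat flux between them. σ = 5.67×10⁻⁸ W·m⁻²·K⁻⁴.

q ≈ 423 W/m²

For two infinite grey parallel plates, q = σ(T₁⁴ − T₂⁴)/(1/ε₁ + 1/ε₂ − 1).
T₁⁴ − T₂⁴ = 1.023×10¹⁰ − 2.966×10⁶ = 1.022×10¹⁰ K⁴.
1/ε₁ + 1/ε₂ − 1 = 1.087 + 1.282 − 1 = 1.369.
q = 5.67×10⁻⁸ × 1.022×10¹⁰ / 1.369.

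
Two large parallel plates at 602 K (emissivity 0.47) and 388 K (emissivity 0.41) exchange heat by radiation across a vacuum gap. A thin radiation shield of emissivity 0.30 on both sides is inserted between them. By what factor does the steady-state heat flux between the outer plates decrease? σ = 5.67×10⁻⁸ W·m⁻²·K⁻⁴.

Without shield: q₀ = σΔ(T⁴)/(1/ε₁+1/ε₂−1) with denominator 3.567.
With shield the two gaps are in series; the resistances add: (1/ε₁+1/ε_s−1)+(1/ε_s+1/ε₂−1) = 4.461+4.772 = 9.233.
Heat-flux ratio q₀/q = 9.233/3.567.

factor ≈ 2.59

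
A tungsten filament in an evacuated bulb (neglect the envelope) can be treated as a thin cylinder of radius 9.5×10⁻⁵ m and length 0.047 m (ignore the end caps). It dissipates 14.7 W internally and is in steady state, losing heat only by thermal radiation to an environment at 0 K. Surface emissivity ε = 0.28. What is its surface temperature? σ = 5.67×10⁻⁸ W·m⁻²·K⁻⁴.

T ≈ 2400 K

Steady state: internal power = radiated power, P = εσA T⁴.
Radiating area A = 2πrL = 2.805×10⁻⁵ m².
T⁴ = P/(εσA) = 14.7/(0.28·5.67×10⁻⁸·2.805×10⁻⁵) = 3.300×10¹³ K⁴.
T = (3.300×10¹³)^(1/4).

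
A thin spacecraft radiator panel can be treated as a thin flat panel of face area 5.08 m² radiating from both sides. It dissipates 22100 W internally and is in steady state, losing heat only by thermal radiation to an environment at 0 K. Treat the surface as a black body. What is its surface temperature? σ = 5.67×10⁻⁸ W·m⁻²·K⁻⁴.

T ≈ 443 K

Steady state: internal power = radiated power, P = εσA T⁴.
Radiating area A = 2·5.08 = 10.16 m².
T⁴ = P/(εσA) = 22100/(1.0·5.67×10⁻⁸·10.16) = 3.836×10¹⁰ K⁴.
T = (3.836×10¹⁰)^(1/4).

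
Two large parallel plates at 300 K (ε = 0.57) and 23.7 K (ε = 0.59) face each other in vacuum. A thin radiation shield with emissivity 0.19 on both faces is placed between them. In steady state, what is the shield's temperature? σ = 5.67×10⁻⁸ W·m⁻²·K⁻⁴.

T_s ≈ 252 K

In steady state the net flux on the hot side equals that on the cold side.
σ(T₁⁴−T_s⁴)/D₁ = σ(T_s⁴−T₂⁴)/D₂, with D₁ = 1/ε₁+1/ε_s−1 = 6.018, D₂ = 1/ε_s+1/ε₂−1 = 5.958.
Solve for T_s⁴: T_s⁴ = (D₂·T₁⁴ + D₁·T₂⁴)/(D₁+D₂) = 4.030×10⁹ K⁴.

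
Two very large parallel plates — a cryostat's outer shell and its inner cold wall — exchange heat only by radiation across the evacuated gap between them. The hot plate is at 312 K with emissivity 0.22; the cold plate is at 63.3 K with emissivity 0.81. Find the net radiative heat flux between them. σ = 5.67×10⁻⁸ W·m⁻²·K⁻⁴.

q ≈ 112 W/m²

For two infinite grey parallel plates, q = σ(T₁⁴ − T₂⁴)/(1/ε₁ + 1/ε₂ − 1).
T₁⁴ − T₂⁴ = 9.476×10⁹ − 1.606×10⁷ = 9.460×10⁹ K⁴.
1/ε₁ + 1/ε₂ − 1 = 4.545 + 1.235 − 1 = 4.780.
q = 5.67×10⁻⁸ × 9.460×10⁹ / 4.780.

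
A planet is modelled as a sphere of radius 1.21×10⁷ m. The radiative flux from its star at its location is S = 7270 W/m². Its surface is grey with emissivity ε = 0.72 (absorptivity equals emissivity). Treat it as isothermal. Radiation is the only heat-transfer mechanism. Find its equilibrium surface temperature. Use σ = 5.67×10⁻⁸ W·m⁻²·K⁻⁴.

T ≈ 423 K

At equilibrium, absorbed power = emitted power.
Absorbing cross-section = πr² = 4.600×10¹⁴ m²; emitting surface = 4πr² = 1.840×10¹⁵ m² (ratio 4).
εS·A_cross = εσ·A_surf·T⁴  ⇒  T⁴ = S/(4σ)   (ε cancels).
T⁴ = 7270/(4·5.67×10⁻⁸) = 3.205×10¹⁰ K⁴.
T = (3.205×10¹⁰)^(1/4).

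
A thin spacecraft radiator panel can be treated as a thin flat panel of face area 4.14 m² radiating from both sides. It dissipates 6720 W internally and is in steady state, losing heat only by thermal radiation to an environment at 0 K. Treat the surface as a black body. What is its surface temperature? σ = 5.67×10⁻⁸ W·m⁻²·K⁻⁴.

T ≈ 346 K

Steady state: internal power = radiated power, P = εσA T⁴.
Radiating area A = 2·4.14 = 8.280 m².
T⁴ = P/(εσA) = 6720/(1.0·5.67×10⁻⁸·8.280) = 1.431×10¹⁰ K⁴.
T = (1.431×10¹⁰)^(1/4).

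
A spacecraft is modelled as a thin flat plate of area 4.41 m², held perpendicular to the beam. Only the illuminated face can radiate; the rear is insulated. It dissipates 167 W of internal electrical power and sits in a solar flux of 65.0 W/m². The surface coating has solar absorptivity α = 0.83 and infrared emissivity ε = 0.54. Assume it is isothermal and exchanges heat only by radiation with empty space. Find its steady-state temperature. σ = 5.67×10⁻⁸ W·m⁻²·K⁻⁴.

At steady state, absorbed solar power + internal power = radiated power.
Absorbed: α·S·A_cross = 0.83·65.0·4.410 = 237.9 W (cross-section A).
Total input = 237.9 + 167 = 404.9 W.
Radiated: εσ·A_surf·T⁴ with A_surf = A = 4.410 m².
T⁴ = 404.9/(0.54·5.67×10⁻⁸·4.410) = 2.999×10⁹ K⁴.

T ≈ 234 K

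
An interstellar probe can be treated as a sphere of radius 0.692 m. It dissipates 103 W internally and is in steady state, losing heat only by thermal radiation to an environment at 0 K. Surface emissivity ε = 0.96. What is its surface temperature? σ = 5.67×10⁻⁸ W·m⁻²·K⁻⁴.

Steady state: internal power = radiated power, P = εσA T⁴.
Radiating area A = 4πr² = 6.018 m².
T⁴ = P/(εσA) = 103/(0.96·5.67×10⁻⁸·6.018) = 3.145×10⁸ K⁴.
T = (3.145×10⁸)^(1/4).

T ≈ 133 K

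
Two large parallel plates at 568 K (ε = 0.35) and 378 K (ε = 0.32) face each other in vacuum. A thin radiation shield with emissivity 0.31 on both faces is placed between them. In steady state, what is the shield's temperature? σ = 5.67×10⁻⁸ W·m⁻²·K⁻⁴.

In steady state the net flux on the hot side equals that on the cold side.
σ(T₁⁴−T_s⁴)/D₁ = σ(T_s⁴−T₂⁴)/D₂, with D₁ = 1/ε₁+1/ε_s−1 = 5.083, D₂ = 1/ε_s+1/ε₂−1 = 5.351.
Solve for T_s⁴: T_s⁴ = (D₂·T₁⁴ + D₁·T₂⁴)/(D₁+D₂) = 6.333×10¹⁰ K⁴.

T_s ≈ 502 K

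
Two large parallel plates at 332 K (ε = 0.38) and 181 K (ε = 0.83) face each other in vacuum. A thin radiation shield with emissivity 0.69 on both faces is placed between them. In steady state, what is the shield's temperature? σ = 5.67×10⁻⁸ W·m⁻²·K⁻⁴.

T_s ≈ 265 K

In steady state the net flux on the hot side equals that on the cold side.
σ(T₁⁴−T_s⁴)/D₁ = σ(T_s⁴−T₂⁴)/D₂, with D₁ = 1/ε₁+1/ε_s−1 = 3.081, D₂ = 1/ε_s+1/ε₂−1 = 1.654.
Solve for T_s⁴: T_s⁴ = (D₂·T₁⁴ + D₁·T₂⁴)/(D₁+D₂) = 4.943×10⁹ K⁴.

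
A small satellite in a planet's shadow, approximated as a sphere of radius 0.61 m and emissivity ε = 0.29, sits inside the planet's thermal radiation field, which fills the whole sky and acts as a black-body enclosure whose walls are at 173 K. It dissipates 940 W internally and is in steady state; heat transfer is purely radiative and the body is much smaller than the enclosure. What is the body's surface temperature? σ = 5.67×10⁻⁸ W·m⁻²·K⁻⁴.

For a small grey body in a large enclosure, net radiated power = εσA(T⁴ − T_w⁴).
Steady state: P = εσA(T⁴ − T_w⁴) with A = 4πr² = 4.676 m².
T⁴ = P/(εσA) + T_w⁴ = 940/(0.29·5.67×10⁻⁸·4.676) + (173)⁴
    = 1.223×10¹⁰ + 8.957×10⁸ = 1.312×10¹⁰ K⁴.

T ≈ 338 K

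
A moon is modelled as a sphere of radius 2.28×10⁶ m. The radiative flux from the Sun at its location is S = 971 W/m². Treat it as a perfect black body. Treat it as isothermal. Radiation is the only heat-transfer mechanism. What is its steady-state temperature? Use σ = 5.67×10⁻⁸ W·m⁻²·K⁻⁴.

T ≈ 256 K

At equilibrium, absorbed power = emitted power.
Absorbing cross-section = πr² = 1.633×10¹³ m²; emitting surface = 4πr² = 6.533×10¹³ m² (ratio 4).
S·A_cross = εσ·A_surf·T⁴  ⇒  T⁴ = S/(4σ).
T⁴ = 1.00·971/(4·5.67×10⁻⁸) = 4.281×10⁹ K⁴.
T = (4.281×10⁹)^(1/4).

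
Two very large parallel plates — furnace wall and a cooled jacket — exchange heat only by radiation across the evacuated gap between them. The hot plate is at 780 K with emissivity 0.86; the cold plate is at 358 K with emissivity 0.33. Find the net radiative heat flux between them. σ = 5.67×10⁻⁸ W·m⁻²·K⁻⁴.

q ≈ 6280 W/m²

For two infinite grey parallel plates, q = σ(T₁⁴ − T₂⁴)/(1/ε₁ + 1/ε₂ − 1).
T₁⁴ − T₂⁴ = 3.702×10¹¹ − 1.643×10¹⁰ = 3.537×10¹¹ K⁴.
1/ε₁ + 1/ε₂ − 1 = 1.163 + 3.030 − 1 = 3.193.
q = 5.67×10⁻⁸ × 3.537×10¹¹ / 3.193.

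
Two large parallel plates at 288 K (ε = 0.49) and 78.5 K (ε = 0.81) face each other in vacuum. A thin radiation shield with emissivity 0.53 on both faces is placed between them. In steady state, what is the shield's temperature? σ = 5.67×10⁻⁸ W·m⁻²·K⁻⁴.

In steady state the net flux on the hot side equals that on the cold side.
σ(T₁⁴−T_s⁴)/D₁ = σ(T_s⁴−T₂⁴)/D₂, with D₁ = 1/ε₁+1/ε_s−1 = 2.928, D₂ = 1/ε_s+1/ε₂−1 = 2.121.
Solve for T_s⁴: T_s⁴ = (D₂·T₁⁴ + D₁·T₂⁴)/(D₁+D₂) = 2.913×10⁹ K⁴.

T_s ≈ 232 K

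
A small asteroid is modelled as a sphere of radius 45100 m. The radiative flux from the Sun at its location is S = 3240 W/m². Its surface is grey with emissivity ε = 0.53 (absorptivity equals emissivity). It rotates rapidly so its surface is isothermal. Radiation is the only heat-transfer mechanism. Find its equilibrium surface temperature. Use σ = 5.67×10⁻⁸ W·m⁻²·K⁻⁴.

T ≈ 346 K

At equilibrium, absorbed power = emitted power.
Absorbing cross-section = πr² = 6.390×10⁹ m²; emitting surface = 4πr² = 2.556×10¹⁰ m² (ratio 4).
εS·A_cross = εσ·A_surf·T⁴  ⇒  T⁴ = S/(4σ)   (ε cancels).
T⁴ = 3240/(4·5.67×10⁻⁸) = 1.429×10¹⁰ K⁴.
T = (1.429×10¹⁰)^(1/4).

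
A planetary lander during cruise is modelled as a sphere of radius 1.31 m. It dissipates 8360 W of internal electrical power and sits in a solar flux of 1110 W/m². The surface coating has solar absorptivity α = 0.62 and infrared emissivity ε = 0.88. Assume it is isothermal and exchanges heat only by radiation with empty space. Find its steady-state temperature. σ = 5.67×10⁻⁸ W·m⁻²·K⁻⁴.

T ≈ 325 K

At steady state, absorbed solar power + internal power = radiated power.
Absorbed: α·S·A_cross = 0.62·1110·5.391 = 3710 W (cross-section πr²).
Total input = 3710 + 8360 = 12070 W.
Radiated: εσ·A_surf·T⁴ with A_surf = 4πr² = 21.57 m².
T⁴ = 12070/(0.88·5.67×10⁻⁸·21.57) = 1.122×10¹⁰ K⁴.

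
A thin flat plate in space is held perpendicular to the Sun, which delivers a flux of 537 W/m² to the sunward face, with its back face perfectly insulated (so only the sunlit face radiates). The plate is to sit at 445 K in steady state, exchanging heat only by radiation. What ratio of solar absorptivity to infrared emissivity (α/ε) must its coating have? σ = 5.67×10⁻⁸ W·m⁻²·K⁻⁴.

Balance: αS·A = εσ·1A·T⁴ ⇒ α/ε = σT⁴/S.
α/ε = 5.67×10⁻⁸·(445)⁴/537 = 5.67×10⁻⁸·3.921×10¹⁰/537.

α/ε ≈ 4.14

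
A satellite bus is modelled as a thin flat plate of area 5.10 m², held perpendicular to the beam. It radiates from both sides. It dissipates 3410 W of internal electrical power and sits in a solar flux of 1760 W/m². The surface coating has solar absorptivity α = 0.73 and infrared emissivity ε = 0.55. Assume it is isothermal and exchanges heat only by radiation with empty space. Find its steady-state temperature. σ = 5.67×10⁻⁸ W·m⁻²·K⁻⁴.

T ≈ 421 K

At steady state, absorbed solar power + internal power = radiated power.
Absorbed: α·S·A_cross = 0.73·1760·5.100 = 6552 W (cross-section A).
Total input = 6552 + 3410 = 9962 W.
Radiated: εσ·A_surf·T⁴ with A_surf = 2A = 10.20 m².
T⁴ = 9962/(0.55·5.67×10⁻⁸·10.20) = 3.132×10¹⁰ K⁴.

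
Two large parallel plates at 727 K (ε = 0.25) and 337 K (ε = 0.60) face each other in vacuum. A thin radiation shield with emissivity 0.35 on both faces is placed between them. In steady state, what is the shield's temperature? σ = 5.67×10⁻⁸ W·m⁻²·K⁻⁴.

T_s ≈ 580 K

In steady state the net flux on the hot side equals that on the cold side.
σ(T₁⁴−T_s⁴)/D₁ = σ(T_s⁴−T₂⁴)/D₂, with D₁ = 1/ε₁+1/ε_s−1 = 5.857, D₂ = 1/ε_s+1/ε₂−1 = 3.524.
Solve for T_s⁴: T_s⁴ = (D₂·T₁⁴ + D₁·T₂⁴)/(D₁+D₂) = 1.130×10¹¹ K⁴.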